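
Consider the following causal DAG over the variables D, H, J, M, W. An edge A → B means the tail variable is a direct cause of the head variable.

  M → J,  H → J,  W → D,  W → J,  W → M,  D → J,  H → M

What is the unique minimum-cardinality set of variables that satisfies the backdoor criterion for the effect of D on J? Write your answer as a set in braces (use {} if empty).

Variables eligible for adjustment (non-descendants of D, excluding D and J): {H, M, W}.
Backdoor paths from D to J:
  P1: D <- W -> M <- H -> J
  P2: D <- W -> M -> J
  P3: D <- W -> J
The empty set is not sufficient: P2 (D <- W -> M -> J) has no collider blocking it and no conditioned non-collider, so it is open.
Try {W}:
  P1: blocked at fork node W ∈ conditioning set.
  P2: blocked at fork node W ∈ conditioning set.
  P3: blocked at fork node W ∈ conditioning set.
{W} contains no descendant of D and blocks every backdoor path.
No other singleton works — e.g. {H} leaves P2 open — so {W} is the unique smallest valid adjustment set.

{W}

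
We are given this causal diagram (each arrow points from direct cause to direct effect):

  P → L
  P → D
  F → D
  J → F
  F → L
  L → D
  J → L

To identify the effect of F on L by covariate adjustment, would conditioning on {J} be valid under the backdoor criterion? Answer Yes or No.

Yes

Backdoor paths from F to L (paths whose first edge points into F):
  P1: F <- J -> L
Condition 1 (no descendant of F in the set): holds — descendants of F are {D, L}; none are in {J}.
Condition 2 (every backdoor path blocked by {J}):
  P1: blocked at fork node J ∈ conditioning set.
{J} satisfies the backdoor criterion.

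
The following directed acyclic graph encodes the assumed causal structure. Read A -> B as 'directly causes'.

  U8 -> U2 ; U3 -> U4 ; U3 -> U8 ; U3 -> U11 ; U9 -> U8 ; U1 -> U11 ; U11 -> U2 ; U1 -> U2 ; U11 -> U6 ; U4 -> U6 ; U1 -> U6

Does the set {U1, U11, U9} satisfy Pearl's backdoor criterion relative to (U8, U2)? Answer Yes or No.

Backdoor paths from U8 to U2 (paths whose first edge points into U8):
  P1: U8 <- U3 -> U11 <- U1 -> U2
  P2: U8 <- U3 -> U11 -> U2
  P3: U8 <- U3 -> U11 -> U6 <- U1 -> U2
  P4: U8 <- U3 -> U4 -> U6 <- U1 -> U11 -> U2
  P5: U8 <- U3 -> U4 -> U6 <- U1 -> U2
  P6: U8 <- U3 -> U4 -> U6 <- U11 <- U1 -> U2
  P7: U8 <- U3 -> U4 -> U6 <- U11 -> U2
Condition 1 (no descendant of U8 in the set): holds — descendants of U8 are {U2}; none are in {U1, U11, U9}.
Condition 2 (every backdoor path blocked by {U1, U11, U9}):
  P1: blocked at fork node U1 ∈ conditioning set.
  P2: blocked at chain node U11 ∈ conditioning set.
  P3: blocked at chain node U11 ∈ conditioning set.
  P4: blocked at collider U6 (neither it nor any descendant is in the conditioning set).
  P5: blocked at collider U6 (neither it nor any descendant is in the conditioning set).
  P6: blocked at collider U6 (neither it nor any descendant is in the conditioning set).
  P7: blocked at collider U6 (neither it nor any descendant is in the conditioning set).
{U1, U11, U9} satisfies the backdoor criterion.

Yes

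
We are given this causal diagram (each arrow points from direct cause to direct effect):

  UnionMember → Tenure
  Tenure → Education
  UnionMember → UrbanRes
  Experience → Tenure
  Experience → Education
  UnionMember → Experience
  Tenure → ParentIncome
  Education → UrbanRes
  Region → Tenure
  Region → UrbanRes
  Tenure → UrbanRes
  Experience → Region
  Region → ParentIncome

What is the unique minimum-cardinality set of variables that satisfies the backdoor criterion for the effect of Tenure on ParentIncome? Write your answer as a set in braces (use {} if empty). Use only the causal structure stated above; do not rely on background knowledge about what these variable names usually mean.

Variables eligible for adjustment (non-descendants of Tenure, excluding Tenure and ParentIncome): {Experience, Region, UnionMember}.
Backdoor paths from Tenure to ParentIncome:
  P1: Tenure <- UnionMember -> Experience -> Region -> ParentIncome
  P2: Tenure <- UnionMember -> Experience -> Education -> UrbanRes <- Region -> ParentIncome
  P3: Tenure <- UnionMember -> UrbanRes <- Region -> ParentIncome
  P4: Tenure <- UnionMember -> UrbanRes <- Education <- Experience -> Region -> ParentIncome
  P5: Tenure <- Experience <- UnionMember -> UrbanRes <- Region -> ParentIncome
  P6: Tenure <- Experience -> Region -> ParentIncome
  P7: Tenure <- Experience -> Education -> UrbanRes <- Region -> ParentIncome
  P8: Tenure <- Region -> ParentIncome
The empty set is not sufficient: P1 (Tenure <- UnionMember -> Experience -> Region -> ParentIncome) has no collider blocking it and no conditioned non-collider, so it is open.
Try {Region}:
  P1: blocked at chain node Region ∈ conditioning set.
  P2: blocked at collider UrbanRes (neither it nor any descendant is in the conditioning set).
  P3: blocked at collider UrbanRes (neither it nor any descendant is in the conditioning set).
  P4: blocked at collider UrbanRes (neither it nor any descendant is in the conditioning set).
  P5: blocked at collider UrbanRes (neither it nor any descendant is in the conditioning set).
  P6: blocked at chain node Region ∈ conditioning set.
  P7: blocked at collider UrbanRes (neither it nor any descendant is in the conditioning set).
  P8: blocked at fork node Region ∈ conditioning set.
{Region} contains no descendant of Tenure and blocks every backdoor path.
No other singleton works — e.g. {UnionMember} leaves P6 open — so {Region} is the unique smallest valid adjustment set.

{Region}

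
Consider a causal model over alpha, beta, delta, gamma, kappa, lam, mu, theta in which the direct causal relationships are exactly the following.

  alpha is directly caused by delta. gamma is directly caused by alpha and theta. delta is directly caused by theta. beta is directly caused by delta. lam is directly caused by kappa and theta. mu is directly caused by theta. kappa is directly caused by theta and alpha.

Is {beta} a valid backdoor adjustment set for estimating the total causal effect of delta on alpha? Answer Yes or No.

Backdoor paths from delta to alpha (paths whose first edge points into delta):
  P1: delta <- theta -> kappa <- alpha
  P2: delta <- theta -> gamma <- alpha
  P3: delta <- theta -> lam <- kappa <- alpha
Condition 1 (no descendant of delta in the set): FAILS — beta is a descendant of delta.
Condition 2 (every backdoor path blocked by {beta}):
  P1: blocked at collider kappa (neither it nor any descendant is in the conditioning set).
  P2: blocked at collider gamma (neither it nor any descendant is in the conditioning set).
  P3: blocked at collider lam (neither it nor any descendant is in the conditioning set).
{beta} does not satisfy the backdoor criterion.

No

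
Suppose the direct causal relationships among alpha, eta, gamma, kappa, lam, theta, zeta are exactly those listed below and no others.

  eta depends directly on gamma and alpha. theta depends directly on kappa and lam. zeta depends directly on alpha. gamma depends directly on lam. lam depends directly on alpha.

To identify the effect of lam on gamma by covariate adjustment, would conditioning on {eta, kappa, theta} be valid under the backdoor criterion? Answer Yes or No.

Backdoor paths from lam to gamma (paths whose first edge points into lam):
  P1: lam <- alpha -> eta <- gamma
Condition 1 (no descendant of lam in the set): FAILS — eta and theta are descendants of lam.
Condition 2 (every backdoor path blocked by {eta, kappa, theta}):
  P1: open — collider(s) eta are conditioned on (or have a conditioned descendant) and no non-collider on the path is in the set.
{eta, kappa, theta} does not satisfy the backdoor criterion.

No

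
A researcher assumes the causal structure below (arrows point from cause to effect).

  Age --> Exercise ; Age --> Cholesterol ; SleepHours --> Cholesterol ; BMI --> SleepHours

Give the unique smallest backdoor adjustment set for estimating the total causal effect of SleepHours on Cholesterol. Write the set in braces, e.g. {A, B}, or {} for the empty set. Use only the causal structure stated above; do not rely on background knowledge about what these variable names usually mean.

Variables eligible for adjustment (non-descendants of SleepHours, excluding SleepHours and Cholesterol): {Age, BMI, Exercise}.
Backdoor paths from SleepHours to Cholesterol:
  (none)
With no backdoor paths the empty set already satisfies the criterion, and it is trivially minimal.

{}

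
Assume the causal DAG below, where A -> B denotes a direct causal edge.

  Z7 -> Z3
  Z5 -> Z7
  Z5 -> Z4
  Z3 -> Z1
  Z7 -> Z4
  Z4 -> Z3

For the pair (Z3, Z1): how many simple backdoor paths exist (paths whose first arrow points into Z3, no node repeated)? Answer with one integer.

A backdoor path from Z3 to Z1 is any simple undirected path whose first edge points into Z3 (i.e. leaves Z3 via a parent).
Parents of Z3: {Z4, Z7}.
No simple path from any parent of Z3 reaches Z1 without revisiting Z3, so there are no backdoor paths.

0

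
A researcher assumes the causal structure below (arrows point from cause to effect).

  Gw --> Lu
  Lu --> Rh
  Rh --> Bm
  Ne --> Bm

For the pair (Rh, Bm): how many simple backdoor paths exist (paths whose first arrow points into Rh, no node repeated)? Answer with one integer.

0

A backdoor path from Rh to Bm is any simple undirected path whose first edge points into Rh (i.e. leaves Rh via a parent).
Parents of Rh: {Lu}.
No simple path from any parent of Rh reaches Bm without revisiting Rh, so there are no backdoor paths.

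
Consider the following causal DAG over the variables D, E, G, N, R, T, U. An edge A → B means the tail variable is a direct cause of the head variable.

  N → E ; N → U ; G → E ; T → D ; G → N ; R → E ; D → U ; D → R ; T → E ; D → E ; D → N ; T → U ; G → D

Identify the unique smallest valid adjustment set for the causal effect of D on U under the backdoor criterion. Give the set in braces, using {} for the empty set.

{G, T}

Variables eligible for adjustment (non-descendants of D, excluding D and U): {G, T}.
Backdoor paths from D to U:
  P1: D <- T -> E <- G -> N -> U
  P2: D <- T -> E <- N -> U
  P3: D <- T -> U
  P4: D <- G -> N -> E <- T -> U
  P5: D <- G -> N -> U
  P6: D <- G -> E <- T -> U
  P7: D <- G -> E <- N -> U
The empty set is not sufficient: P3 (D <- T -> U) has no collider blocking it and no conditioned non-collider, so it is open.
Try {G, T}:
  P1: blocked at fork node T ∈ conditioning set.
  P2: blocked at fork node T ∈ conditioning set.
  P3: blocked at fork node T ∈ conditioning set.
  P4: blocked at fork node G ∈ conditioning set.
  P5: blocked at fork node G ∈ conditioning set.
  P6: blocked at fork node G ∈ conditioning set.
  P7: blocked at fork node G ∈ conditioning set.
{G, T} contains no descendant of D and blocks every backdoor path.
Every element of {G, T} is needed (dropping G leaves P5 open; dropping T leaves P3 open), so no proper subset is valid.
Among all size-2 subsets of the eligible variables, only {G, T} blocks every backdoor path, so it is the unique smallest valid adjustment set.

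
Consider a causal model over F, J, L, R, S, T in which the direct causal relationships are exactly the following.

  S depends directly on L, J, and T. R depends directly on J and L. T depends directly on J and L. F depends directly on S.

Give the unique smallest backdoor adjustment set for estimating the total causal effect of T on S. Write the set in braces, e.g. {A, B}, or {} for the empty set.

Variables eligible for adjustment (non-descendants of T, excluding T and S): {J, L, R}.
Backdoor paths from T to S:
  P1: T <- L -> R <- J -> S
  P2: T <- L -> S
  P3: T <- J -> R <- L -> S
  P4: T <- J -> S
The empty set is not sufficient: P2 (T <- L -> S) has no collider blocking it and no conditioned non-collider, so it is open.
Try {J, L}:
  P1: blocked at fork node L ∈ conditioning set.
  P2: blocked at fork node L ∈ conditioning set.
  P3: blocked at fork node J ∈ conditioning set.
  P4: blocked at fork node J ∈ conditioning set.
{J, L} contains no descendant of T and blocks every backdoor path.
Every element of {J, L} is needed (dropping J leaves P4 open; dropping L leaves P2 open), so no proper subset is valid.
Among all size-2 subsets of the eligible variables, only {J, L} blocks every backdoor path, so it is the unique smallest valid adjustment set.

{J, L}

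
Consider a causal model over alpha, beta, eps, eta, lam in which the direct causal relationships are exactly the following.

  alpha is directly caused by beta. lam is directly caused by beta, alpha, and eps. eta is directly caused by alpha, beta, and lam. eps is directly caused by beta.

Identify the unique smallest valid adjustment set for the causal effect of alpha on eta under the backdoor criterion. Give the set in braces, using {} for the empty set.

Variables eligible for adjustment (non-descendants of alpha, excluding alpha and eta): {beta, eps}.
Backdoor paths from alpha to eta:
  P1: alpha <- beta -> eps -> lam -> eta
  P2: alpha <- beta -> lam -> eta
  P3: alpha <- beta -> eta
The empty set is not sufficient: P1 (alpha <- beta -> eps -> lam -> eta) has no collider blocking it and no conditioned non-collider, so it is open.
Try {beta}:
  P1: blocked at fork node beta ∈ conditioning set.
  P2: blocked at fork node beta ∈ conditioning set.
  P3: blocked at fork node beta ∈ conditioning set.
{beta} contains no descendant of alpha and blocks every backdoor path.
No other singleton works — e.g. {eps} leaves P2 open — so {beta} is the unique smallest valid adjustment set.

{beta}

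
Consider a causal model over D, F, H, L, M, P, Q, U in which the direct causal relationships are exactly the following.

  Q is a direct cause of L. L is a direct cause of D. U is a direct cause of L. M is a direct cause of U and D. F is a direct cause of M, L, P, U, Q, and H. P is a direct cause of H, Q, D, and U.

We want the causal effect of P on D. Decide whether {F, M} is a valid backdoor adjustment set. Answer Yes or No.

Backdoor paths from P to D (paths whose first edge points into P):
  P1: P <- F -> M -> U -> L -> D
  P2: P <- F -> M -> D
  P3: P <- F -> U <- M -> D
  P4: P <- F -> U -> L -> D
  P5: P <- F -> Q -> L <- U <- M -> D
  P6: P <- F -> Q -> L -> D
  P7: P <- F -> L <- U <- M -> D
  P8: P <- F -> L -> D
Condition 1 (no descendant of P in the set): holds — descendants of P are {D, H, L, Q, U}; none are in {F, M}.
Condition 2 (every backdoor path blocked by {F, M}):
  P1: blocked at fork node F ∈ conditioning set.
  P2: blocked at fork node F ∈ conditioning set.
  P3: blocked at fork node F ∈ conditioning set.
  P4: blocked at fork node F ∈ conditioning set.
  P5: blocked at fork node F ∈ conditioning set.
  P6: blocked at fork node F ∈ conditioning set.
  P7: blocked at fork node F ∈ conditioning set.
  P8: blocked at fork node F ∈ conditioning set.
{F, M} satisfies the backdoor criterion.

Yes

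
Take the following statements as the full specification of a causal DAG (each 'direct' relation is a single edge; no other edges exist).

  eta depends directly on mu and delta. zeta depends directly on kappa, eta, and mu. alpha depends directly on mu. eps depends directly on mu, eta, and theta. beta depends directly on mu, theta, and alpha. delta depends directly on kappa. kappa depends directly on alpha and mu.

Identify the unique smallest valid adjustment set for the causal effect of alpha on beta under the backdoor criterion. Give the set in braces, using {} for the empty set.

Variables eligible for adjustment (non-descendants of alpha, excluding alpha and beta): {mu, theta}.
Backdoor paths from alpha to beta:
  P1: alpha <- mu -> kappa -> delta -> eta -> eps <- theta -> beta
  P2: alpha <- mu -> kappa -> zeta <- eta -> eps <- theta -> beta
  P3: alpha <- mu -> beta
  P4: alpha <- mu -> eta -> eps <- theta -> beta
  P5: alpha <- mu -> zeta <- kappa -> delta -> eta -> eps <- theta -> beta
  P6: alpha <- mu -> zeta <- eta -> eps <- theta -> beta
  P7: alpha <- mu -> eps <- theta -> beta
The empty set is not sufficient: P3 (alpha <- mu -> beta) has no collider blocking it and no conditioned non-collider, so it is open.
Try {mu}:
  P1: blocked at fork node mu ∈ conditioning set.
  P2: blocked at fork node mu ∈ conditioning set.
  P3: blocked at fork node mu ∈ conditioning set.
  P4: blocked at fork node mu ∈ conditioning set.
  P5: blocked at fork node mu ∈ conditioning set.
  P6: blocked at fork node mu ∈ conditioning set.
  P7: blocked at fork node mu ∈ conditioning set.
{mu} contains no descendant of alpha and blocks every backdoor path.
No other singleton works — e.g. {theta} leaves P3 open — so {mu} is the unique smallest valid adjustment set.

{mu}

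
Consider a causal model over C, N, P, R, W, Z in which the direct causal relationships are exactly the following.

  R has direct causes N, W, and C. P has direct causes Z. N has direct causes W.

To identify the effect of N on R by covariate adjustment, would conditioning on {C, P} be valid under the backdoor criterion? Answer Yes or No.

No

Backdoor paths from N to R (paths whose first edge points into N):
  P1: N <- W -> R
Condition 1 (no descendant of N in the set): holds — descendants of N are {R}; none are in {C, P}.
Condition 2 (every backdoor path blocked by {C, P}):
  P1: open — no interior node is in the conditioning set.
{C, P} does not satisfy the backdoor criterion.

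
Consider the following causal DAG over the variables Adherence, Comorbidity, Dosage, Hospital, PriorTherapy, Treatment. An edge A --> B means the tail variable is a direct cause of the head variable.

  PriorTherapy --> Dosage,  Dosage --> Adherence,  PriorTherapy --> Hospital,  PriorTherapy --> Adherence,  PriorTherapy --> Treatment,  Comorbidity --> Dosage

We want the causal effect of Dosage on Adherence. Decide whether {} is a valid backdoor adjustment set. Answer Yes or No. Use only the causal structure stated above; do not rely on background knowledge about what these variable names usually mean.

Backdoor paths from Dosage to Adherence (paths whose first edge points into Dosage):
  P1: Dosage <- PriorTherapy -> Adherence
Condition 1 (no descendant of Dosage in the set): holds — descendants of Dosage are {Adherence}; none are in {}.
Condition 2 (every backdoor path blocked by {}):
  P1: open — no interior node is in the conditioning set.
{} does not satisfy the backdoor criterion.

No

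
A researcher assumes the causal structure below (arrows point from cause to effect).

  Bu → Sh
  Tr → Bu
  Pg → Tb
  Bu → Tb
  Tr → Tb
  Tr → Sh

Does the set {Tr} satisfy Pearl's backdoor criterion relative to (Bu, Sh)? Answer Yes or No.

Backdoor paths from Bu to Sh (paths whose first edge points into Bu):
  P1: Bu <- Tr -> Sh
Condition 1 (no descendant of Bu in the set): holds — descendants of Bu are {Sh, Tb}; none are in {Tr}.
Condition 2 (every backdoor path blocked by {Tr}):
  P1: blocked at fork node Tr ∈ conditioning set.
{Tr} satisfies the backdoor criterion.

Yes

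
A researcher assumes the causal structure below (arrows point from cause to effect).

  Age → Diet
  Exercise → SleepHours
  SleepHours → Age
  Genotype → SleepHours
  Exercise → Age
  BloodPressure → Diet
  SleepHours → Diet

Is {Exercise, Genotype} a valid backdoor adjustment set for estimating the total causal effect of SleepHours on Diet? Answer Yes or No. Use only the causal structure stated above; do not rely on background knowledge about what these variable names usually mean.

Yes

Backdoor paths from SleepHours to Diet (paths whose first edge points into SleepHours):
  P1: SleepHours <- Exercise -> Age -> Diet
Condition 1 (no descendant of SleepHours in the set): holds — descendants of SleepHours are {Age, Diet}; none are in {Exercise, Genotype}.
Condition 2 (every backdoor path blocked by {Exercise, Genotype}):
  P1: blocked at fork node Exercise ∈ conditioning set.
{Exercise, Genotype} satisfies the backdoor criterion.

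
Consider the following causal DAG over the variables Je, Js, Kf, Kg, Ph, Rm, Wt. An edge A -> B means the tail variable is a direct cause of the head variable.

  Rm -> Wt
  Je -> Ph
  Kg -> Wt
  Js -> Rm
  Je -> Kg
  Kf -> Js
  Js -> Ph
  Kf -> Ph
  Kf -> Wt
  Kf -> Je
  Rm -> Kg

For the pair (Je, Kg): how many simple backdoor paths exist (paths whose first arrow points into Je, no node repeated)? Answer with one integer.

A backdoor path from Je to Kg is any simple undirected path whose first edge points into Je (i.e. leaves Je via a parent).
Parents of Je: {Kf}.
Enumerating:
  P1: Je <- Kf -> Js -> Rm -> Kg
  P2: Je <- Kf -> Js -> Rm -> Wt <- Kg
  P3: Je <- Kf -> Ph <- Js -> Rm -> Kg
  P4: Je <- Kf -> Ph <- Js -> Rm -> Wt <- Kg
  P5: Je <- Kf -> Wt <- Rm -> Kg
  P6: Je <- Kf -> Wt <- Kg
That exhausts the simple backdoor paths. Count: 6.

6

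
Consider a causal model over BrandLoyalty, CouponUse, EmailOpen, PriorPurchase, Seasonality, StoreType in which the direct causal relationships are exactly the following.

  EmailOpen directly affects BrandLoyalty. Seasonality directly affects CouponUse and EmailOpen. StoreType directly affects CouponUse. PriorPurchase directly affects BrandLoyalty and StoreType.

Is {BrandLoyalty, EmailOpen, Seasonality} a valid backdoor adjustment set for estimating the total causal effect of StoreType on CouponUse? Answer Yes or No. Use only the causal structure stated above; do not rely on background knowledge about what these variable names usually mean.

Yes

Backdoor paths from StoreType to CouponUse (paths whose first edge points into StoreType):
  P1: StoreType <- PriorPurchase -> BrandLoyalty <- EmailOpen <- Seasonality -> CouponUse
Condition 1 (no descendant of StoreType in the set): holds — descendants of StoreType are {CouponUse}; none are in {BrandLoyalty, EmailOpen, Seasonality}.
Condition 2 (every backdoor path blocked by {BrandLoyalty, EmailOpen, Seasonality}):
  P1: blocked at chain node EmailOpen ∈ conditioning set.
{BrandLoyalty, EmailOpen, Seasonality} satisfies the backdoor criterion.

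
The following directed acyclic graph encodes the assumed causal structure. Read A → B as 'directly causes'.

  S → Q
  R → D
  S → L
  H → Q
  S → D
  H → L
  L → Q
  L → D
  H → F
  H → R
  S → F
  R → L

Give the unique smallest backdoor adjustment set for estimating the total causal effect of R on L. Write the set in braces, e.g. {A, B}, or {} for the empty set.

{H}

Variables eligible for adjustment (non-descendants of R, excluding R and L): {F, H, S}.
Backdoor paths from R to L:
  P1: R <- H -> L
  P2: R <- H -> Q <- S -> L
  P3: R <- H -> Q <- S -> D <- L
  P4: R <- H -> Q <- L
  P5: R <- H -> F <- S -> L
  P6: R <- H -> F <- S -> Q <- L
  P7: R <- H -> F <- S -> D <- L
The empty set is not sufficient: P1 (R <- H -> L) has no collider blocking it and no conditioned non-collider, so it is open.
Try {H}:
  P1: blocked at fork node H ∈ conditioning set.
  P2: blocked at fork node H ∈ conditioning set.
  P3: blocked at fork node H ∈ conditioning set.
  P4: blocked at fork node H ∈ conditioning set.
  P5: blocked at fork node H ∈ conditioning set.
  P6: blocked at fork node H ∈ conditioning set.
  P7: blocked at fork node H ∈ conditioning set.
{H} contains no descendant of R and blocks every backdoor path.
No other singleton works — e.g. {S} leaves P1 open — so {H} is the unique smallest valid adjustment set.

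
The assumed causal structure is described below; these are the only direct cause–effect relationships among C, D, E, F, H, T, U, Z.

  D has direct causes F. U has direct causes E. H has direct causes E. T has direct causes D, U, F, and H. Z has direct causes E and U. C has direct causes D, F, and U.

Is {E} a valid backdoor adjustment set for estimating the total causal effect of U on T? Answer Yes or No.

Backdoor paths from U to T (paths whose first edge points into U):
  P1: U <- E -> H -> T
Condition 1 (no descendant of U in the set): holds — descendants of U are {C, T, Z}; none are in {E}.
Condition 2 (every backdoor path blocked by {E}):
  P1: blocked at fork node E ∈ conditioning set.
{E} satisfies the backdoor criterion.

Yes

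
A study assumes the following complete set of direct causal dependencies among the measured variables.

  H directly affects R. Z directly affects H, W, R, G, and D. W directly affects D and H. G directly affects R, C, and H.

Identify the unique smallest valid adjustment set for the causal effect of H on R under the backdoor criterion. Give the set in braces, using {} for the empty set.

Variables eligible for adjustment (non-descendants of H, excluding H and R): {C, D, G, W, Z}.
Backdoor paths from H to R:
  P1: H <- Z -> G -> R
  P2: H <- Z -> R
  P3: H <- W <- Z -> G -> R
  P4: H <- W <- Z -> R
  P5: H <- W -> D <- Z -> G -> R
  P6: H <- W -> D <- Z -> R
  P7: H <- G <- Z -> R
  P8: H <- G -> R
The empty set is not sufficient: P1 (H <- Z -> G -> R) has no collider blocking it and no conditioned non-collider, so it is open.
Try {G, Z}:
  P1: blocked at fork node Z ∈ conditioning set.
  P2: blocked at fork node Z ∈ conditioning set.
  P3: blocked at fork node Z ∈ conditioning set.
  P4: blocked at fork node Z ∈ conditioning set.
  P5: blocked at collider D (neither it nor any descendant is in the conditioning set).
  P6: blocked at collider D (neither it nor any descendant is in the conditioning set).
  P7: blocked at chain node G ∈ conditioning set.
  P8: blocked at fork node G ∈ conditioning set.
{G, Z} contains no descendant of H and blocks every backdoor path.
Every element of {G, Z} is needed (dropping G leaves P8 open; dropping Z leaves P2 open), so no proper subset is valid.
Among all size-2 subsets of the eligible variables, only {G, Z} blocks every backdoor path, so it is the unique smallest valid adjustment set.

{G, Z}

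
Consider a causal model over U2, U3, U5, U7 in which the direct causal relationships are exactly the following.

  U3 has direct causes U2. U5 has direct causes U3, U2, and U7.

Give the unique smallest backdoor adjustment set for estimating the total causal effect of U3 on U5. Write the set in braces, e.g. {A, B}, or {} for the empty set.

Variables eligible for adjustment (non-descendants of U3, excluding U3 and U5): {U2, U7}.
Backdoor paths from U3 to U5:
  P1: U3 <- U2 -> U5
The empty set is not sufficient: P1 (U3 <- U2 -> U5) has no collider blocking it and no conditioned non-collider, so it is open.
Try {U2}:
  P1: blocked at fork node U2 ∈ conditioning set.
{U2} contains no descendant of U3 and blocks every backdoor path.
No other singleton works — e.g. {U7} leaves P1 open — so {U2} is the unique smallest valid adjustment set.

{U2}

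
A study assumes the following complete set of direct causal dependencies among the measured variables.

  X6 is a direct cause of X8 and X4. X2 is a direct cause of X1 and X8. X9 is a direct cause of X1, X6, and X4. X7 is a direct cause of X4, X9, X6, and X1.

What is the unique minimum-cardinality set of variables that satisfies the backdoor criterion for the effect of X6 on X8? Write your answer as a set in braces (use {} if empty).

Variables eligible for adjustment (non-descendants of X6, excluding X6 and X8): {X1, X2, X7, X9}.
Backdoor paths from X6 to X8:
  P1: X6 <- X7 -> X9 -> X1 <- X2 -> X8
  P2: X6 <- X7 -> X1 <- X2 -> X8
  P3: X6 <- X7 -> X4 <- X9 -> X1 <- X2 -> X8
  P4: X6 <- X9 <- X7 -> X1 <- X2 -> X8
  P5: X6 <- X9 -> X1 <- X2 -> X8
  P6: X6 <- X9 -> X4 <- X7 -> X1 <- X2 -> X8
Each backdoor path contains an unconditioned collider, so every path is already blocked with the empty conditioning set:
  P1: blocked at collider X1 (neither it nor any descendant is in the conditioning set).
  P2: blocked at collider X1 (neither it nor any descendant is in the conditioning set).
  P3: blocked at collider X4 (neither it nor any descendant is in the conditioning set).
  P4: blocked at collider X1 (neither it nor any descendant is in the conditioning set).
  P5: blocked at collider X1 (neither it nor any descendant is in the conditioning set).
  P6: blocked at collider X4 (neither it nor any descendant is in the conditioning set).
The empty set is therefore the unique smallest valid set.

{}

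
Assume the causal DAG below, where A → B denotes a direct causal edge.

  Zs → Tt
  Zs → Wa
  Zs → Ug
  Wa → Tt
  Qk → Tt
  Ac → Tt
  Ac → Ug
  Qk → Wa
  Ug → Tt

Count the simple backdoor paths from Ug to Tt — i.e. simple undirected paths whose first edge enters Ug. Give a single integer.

A backdoor path from Ug to Tt is any simple undirected path whose first edge points into Ug (i.e. leaves Ug via a parent).
Parents of Ug: {Ac, Zs}.
Enumerating:
  P1: Ug <- Zs -> Wa <- Qk -> Tt
  P2: Ug <- Zs -> Wa -> Tt
  P3: Ug <- Zs -> Tt
  P4: Ug <- Ac -> Tt
That exhausts the simple backdoor paths. Count: 4.

4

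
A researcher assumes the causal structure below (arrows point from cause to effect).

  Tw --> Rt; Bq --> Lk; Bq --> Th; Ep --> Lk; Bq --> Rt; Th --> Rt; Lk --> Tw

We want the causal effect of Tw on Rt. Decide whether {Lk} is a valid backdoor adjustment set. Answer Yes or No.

Yes

Backdoor paths from Tw to Rt (paths whose first edge points into Tw):
  P1: Tw <- Lk <- Bq -> Th -> Rt
  P2: Tw <- Lk <- Bq -> Rt
Condition 1 (no descendant of Tw in the set): holds — descendants of Tw are {Rt}; none are in {Lk}.
Condition 2 (every backdoor path blocked by {Lk}):
  P1: blocked at chain node Lk ∈ conditioning set.
  P2: blocked at chain node Lk ∈ conditioning set.
{Lk} satisfies the backdoor criterion.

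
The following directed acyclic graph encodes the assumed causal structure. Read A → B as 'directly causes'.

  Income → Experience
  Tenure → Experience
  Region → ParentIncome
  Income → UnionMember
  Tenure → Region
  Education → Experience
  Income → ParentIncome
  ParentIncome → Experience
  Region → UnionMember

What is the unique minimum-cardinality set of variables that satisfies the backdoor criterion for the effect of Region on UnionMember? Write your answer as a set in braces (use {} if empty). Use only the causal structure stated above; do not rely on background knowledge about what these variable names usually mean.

Variables eligible for adjustment (non-descendants of Region, excluding Region and UnionMember): {Education, Income, Tenure}.
Backdoor paths from Region to UnionMember:
  P1: Region <- Tenure -> Experience <- Income -> UnionMember
  P2: Region <- Tenure -> Experience <- ParentIncome <- Income -> UnionMember
Each backdoor path contains an unconditioned collider, so every path is already blocked with the empty conditioning set:
  P1: blocked at collider Experience (neither it nor any descendant is in the conditioning set).
  P2: blocked at collider Experience (neither it nor any descendant is in the conditioning set).
The empty set is therefore the unique smallest valid set.

{}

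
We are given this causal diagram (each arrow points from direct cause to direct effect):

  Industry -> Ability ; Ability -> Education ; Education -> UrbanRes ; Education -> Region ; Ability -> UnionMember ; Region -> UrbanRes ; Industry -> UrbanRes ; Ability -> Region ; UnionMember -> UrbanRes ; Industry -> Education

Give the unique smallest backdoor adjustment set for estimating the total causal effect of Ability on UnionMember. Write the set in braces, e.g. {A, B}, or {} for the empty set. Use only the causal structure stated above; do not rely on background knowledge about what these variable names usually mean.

{}

Variables eligible for adjustment (non-descendants of Ability, excluding Ability and UnionMember): {Industry}.
Backdoor paths from Ability to UnionMember:
  P1: Ability <- Industry -> Education -> Region -> UrbanRes <- UnionMember
  P2: Ability <- Industry -> Education -> UrbanRes <- UnionMember
  P3: Ability <- Industry -> UrbanRes <- UnionMember
Each backdoor path contains an unconditioned collider, so every path is already blocked with the empty conditioning set:
  P1: blocked at collider UrbanRes (neither it nor any descendant is in the conditioning set).
  P2: blocked at collider UrbanRes (neither it nor any descendant is in the conditioning set).
  P3: blocked at collider UrbanRes (neither it nor any descendant is in the conditioning set).
The empty set is therefore the unique smallest valid set.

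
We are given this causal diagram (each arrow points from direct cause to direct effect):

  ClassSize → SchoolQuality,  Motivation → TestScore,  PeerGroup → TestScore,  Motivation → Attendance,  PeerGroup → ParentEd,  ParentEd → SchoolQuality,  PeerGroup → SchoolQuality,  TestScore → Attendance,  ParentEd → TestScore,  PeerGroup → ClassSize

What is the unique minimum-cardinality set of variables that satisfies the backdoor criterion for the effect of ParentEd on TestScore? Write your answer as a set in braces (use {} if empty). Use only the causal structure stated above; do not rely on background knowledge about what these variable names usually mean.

Variables eligible for adjustment (non-descendants of ParentEd, excluding ParentEd and TestScore): {ClassSize, Motivation, PeerGroup}.
Backdoor paths from ParentEd to TestScore:
  P1: ParentEd <- PeerGroup -> TestScore
The empty set is not sufficient: P1 (ParentEd <- PeerGroup -> TestScore) has no collider blocking it and no conditioned non-collider, so it is open.
Try {PeerGroup}:
  P1: blocked at fork node PeerGroup ∈ conditioning set.
{PeerGroup} contains no descendant of ParentEd and blocks every backdoor path.
No other singleton works — e.g. {ClassSize} leaves P1 open — so {PeerGroup} is the unique smallest valid adjustment set.

{PeerGroup}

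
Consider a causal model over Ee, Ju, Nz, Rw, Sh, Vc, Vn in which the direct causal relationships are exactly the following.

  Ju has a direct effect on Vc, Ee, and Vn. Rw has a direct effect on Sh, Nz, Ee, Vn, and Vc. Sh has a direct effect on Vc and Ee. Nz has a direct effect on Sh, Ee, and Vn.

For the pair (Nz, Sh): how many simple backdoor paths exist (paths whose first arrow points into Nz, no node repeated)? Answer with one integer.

7

A backdoor path from Nz to Sh is any simple undirected path whose first edge points into Nz (i.e. leaves Nz via a parent).
Parents of Nz: {Rw}.
Enumerating:
  P1: Nz <- Rw -> Sh
  P2: Nz <- Rw -> Vn <- Ju -> Ee <- Sh
  P3: Nz <- Rw -> Vn <- Ju -> Vc <- Sh
  P4: Nz <- Rw -> Ee <- Ju -> Vc <- Sh
  P5: Nz <- Rw -> Ee <- Sh
  P6: Nz <- Rw -> Vc <- Ju -> Ee <- Sh
  P7: Nz <- Rw -> Vc <- Sh
That exhausts the simple backdoor paths. Count: 7.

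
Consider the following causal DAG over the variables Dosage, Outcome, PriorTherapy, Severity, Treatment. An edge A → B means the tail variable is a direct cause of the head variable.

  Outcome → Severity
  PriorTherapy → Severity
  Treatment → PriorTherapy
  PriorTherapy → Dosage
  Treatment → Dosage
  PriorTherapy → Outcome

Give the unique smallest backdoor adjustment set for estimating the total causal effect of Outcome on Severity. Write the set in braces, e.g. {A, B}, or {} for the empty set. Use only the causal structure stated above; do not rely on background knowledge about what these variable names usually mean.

Variables eligible for adjustment (non-descendants of Outcome, excluding Outcome and Severity): {Dosage, PriorTherapy, Treatment}.
Backdoor paths from Outcome to Severity:
  P1: Outcome <- PriorTherapy -> Severity
The empty set is not sufficient: P1 (Outcome <- PriorTherapy -> Severity) has no collider blocking it and no conditioned non-collider, so it is open.
Try {PriorTherapy}:
  P1: blocked at fork node PriorTherapy ∈ conditioning set.
{PriorTherapy} contains no descendant of Outcome and blocks every backdoor path.
No other singleton works — e.g. {Treatment} leaves P1 open — so {PriorTherapy} is the unique smallest valid adjustment set.

{PriorTherapy}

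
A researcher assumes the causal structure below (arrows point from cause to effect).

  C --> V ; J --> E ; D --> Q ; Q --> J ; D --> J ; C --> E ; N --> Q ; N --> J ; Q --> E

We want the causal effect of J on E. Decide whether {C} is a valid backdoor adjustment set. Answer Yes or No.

No

Backdoor paths from J to E (paths whose first edge points into J):
  P1: J <- D -> Q -> E
  P2: J <- N -> Q -> E
  P3: J <- Q -> E
Condition 1 (no descendant of J in the set): holds — descendants of J are {E}; none are in {C}.
Condition 2 (every backdoor path blocked by {C}):
  P1: open — no interior node is in the conditioning set.
  P2: open — no interior node is in the conditioning set.
  P3: open — no interior node is in the conditioning set.
{C} does not satisfy the backdoor criterion.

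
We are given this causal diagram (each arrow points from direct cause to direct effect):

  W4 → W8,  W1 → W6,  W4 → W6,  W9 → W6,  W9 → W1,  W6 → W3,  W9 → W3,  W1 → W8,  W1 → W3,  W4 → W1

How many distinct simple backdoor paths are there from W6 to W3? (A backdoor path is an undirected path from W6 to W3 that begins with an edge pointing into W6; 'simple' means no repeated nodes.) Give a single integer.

8

A backdoor path from W6 to W3 is any simple undirected path whose first edge points into W6 (i.e. leaves W6 via a parent).
Parents of W6: {W1, W4, W9}.
Enumerating:
  P1: W6 <- W9 -> W1 -> W3
  P2: W6 <- W9 -> W3
  P3: W6 <- W4 -> W1 <- W9 -> W3
  P4: W6 <- W4 -> W1 -> W3
  P5: W6 <- W4 -> W8 <- W1 <- W9 -> W3
  P6: W6 <- W4 -> W8 <- W1 -> W3
  P7: W6 <- W1 <- W9 -> W3
  P8: W6 <- W1 -> W3
That exhausts the simple backdoor paths. Count: 8.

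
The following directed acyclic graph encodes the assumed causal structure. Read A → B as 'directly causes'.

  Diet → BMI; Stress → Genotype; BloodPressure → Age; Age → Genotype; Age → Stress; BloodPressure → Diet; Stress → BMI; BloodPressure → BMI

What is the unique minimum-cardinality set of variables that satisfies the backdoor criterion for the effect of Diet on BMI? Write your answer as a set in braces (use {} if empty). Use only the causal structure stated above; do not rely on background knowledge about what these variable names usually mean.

{BloodPressure}

Variables eligible for adjustment (non-descendants of Diet, excluding Diet and BMI): {Age, BloodPressure, Genotype, Stress}.
Backdoor paths from Diet to BMI:
  P1: Diet <- BloodPressure -> Age -> Stress -> BMI
  P2: Diet <- BloodPressure -> Age -> Genotype <- Stress -> BMI
  P3: Diet <- BloodPressure -> BMI
The empty set is not sufficient: P1 (Diet <- BloodPressure -> Age -> Stress -> BMI) has no collider blocking it and no conditioned non-collider, so it is open.
Try {BloodPressure}:
  P1: blocked at fork node BloodPressure ∈ conditioning set.
  P2: blocked at fork node BloodPressure ∈ conditioning set.
  P3: blocked at fork node BloodPressure ∈ conditioning set.
{BloodPressure} contains no descendant of Diet and blocks every backdoor path.
No other singleton works — e.g. {Age} leaves P3 open — so {BloodPressure} is the unique smallest valid adjustment set.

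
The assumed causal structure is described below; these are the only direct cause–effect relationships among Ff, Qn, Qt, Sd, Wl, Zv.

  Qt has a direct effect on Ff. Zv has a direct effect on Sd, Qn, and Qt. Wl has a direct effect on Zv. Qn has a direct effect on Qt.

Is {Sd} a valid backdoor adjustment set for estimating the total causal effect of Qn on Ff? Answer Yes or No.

Backdoor paths from Qn to Ff (paths whose first edge points into Qn):
  P1: Qn <- Zv -> Qt -> Ff
Condition 1 (no descendant of Qn in the set): holds — descendants of Qn are {Ff, Qt}; none are in {Sd}.
Condition 2 (every backdoor path blocked by {Sd}):
  P1: open — no interior node is in the conditioning set.
{Sd} does not satisfy the backdoor criterion.

No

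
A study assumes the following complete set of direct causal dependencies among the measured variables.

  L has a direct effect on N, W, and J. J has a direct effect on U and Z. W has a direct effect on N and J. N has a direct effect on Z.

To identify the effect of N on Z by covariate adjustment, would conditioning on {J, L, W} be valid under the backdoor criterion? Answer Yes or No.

Yes

Backdoor paths from N to Z (paths whose first edge points into N):
  P1: N <- L -> W -> J -> Z
  P2: N <- L -> J -> Z
  P3: N <- W <- L -> J -> Z
  P4: N <- W -> J -> Z
Condition 1 (no descendant of N in the set): holds — descendants of N are {Z}; none are in {J, L, W}.
Condition 2 (every backdoor path blocked by {J, L, W}):
  P1: blocked at fork node L ∈ conditioning set.
  P2: blocked at fork node L ∈ conditioning set.
  P3: blocked at chain node W ∈ conditioning set.
  P4: blocked at fork node W ∈ conditioning set.
{J, L, W} satisfies the backdoor criterion.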